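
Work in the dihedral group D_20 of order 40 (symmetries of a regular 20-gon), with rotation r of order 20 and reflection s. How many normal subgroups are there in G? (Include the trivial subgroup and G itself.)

9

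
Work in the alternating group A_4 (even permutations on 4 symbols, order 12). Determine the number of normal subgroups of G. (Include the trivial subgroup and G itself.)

3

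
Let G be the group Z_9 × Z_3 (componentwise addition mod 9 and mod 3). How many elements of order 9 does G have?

18

An element (a,b) has order lcm(ord(a), ord(b)); count pairs with lcm equal to 9.
Enumerating gives 18 such elements.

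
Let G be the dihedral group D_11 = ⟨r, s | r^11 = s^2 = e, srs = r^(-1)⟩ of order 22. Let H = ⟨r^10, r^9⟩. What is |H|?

11

|⟨r^10⟩| = 11 and |⟨r^9⟩| = 11, so |H| is a multiple of lcm(11, 11) = 11 and divides |G| = 22.
Closing under the operation: H = {e, r, r^2, r^3, r^4, r^5, r^6, r^7, r^8, r^9, r^10}, so |H| = 11.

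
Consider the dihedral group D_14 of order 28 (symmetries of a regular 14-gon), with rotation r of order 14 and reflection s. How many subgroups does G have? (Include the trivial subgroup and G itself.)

|G| = 28, so by Lagrange every subgroup order divides 28. Divisors: 1, 2, 4, 7, 14, 28.
Subgroups by order — order 1: 1; order 2: 15; order 4: 7; order 7: 1; order 14: 3; order 28: 1.
Total: 1 + 15 + 7 + 1 + 3 + 1 = 28.

28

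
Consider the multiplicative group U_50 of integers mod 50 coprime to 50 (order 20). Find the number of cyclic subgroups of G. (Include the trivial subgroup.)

6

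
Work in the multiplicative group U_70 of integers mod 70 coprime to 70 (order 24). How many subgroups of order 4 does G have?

3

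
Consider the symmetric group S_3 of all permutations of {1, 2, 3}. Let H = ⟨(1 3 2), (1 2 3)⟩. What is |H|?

|⟨(1 3 2)⟩| = 3 and |⟨(1 2 3)⟩| = 3, so |H| is a multiple of lcm(3, 3) = 3 and divides |G| = 6.
Closing under the operation: H = {e, (1 2 3), (1 3 2)}, so |H| = 3.

3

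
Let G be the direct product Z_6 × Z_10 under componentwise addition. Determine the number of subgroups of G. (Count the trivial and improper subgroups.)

|G| = 60, so by Lagrange every subgroup order divides 60. Divisors: 1, 2, 3, 4, 5, 6, 10, 12, 15, 20, 30, 60.
Subgroups by order — order 1: 1; order 2: 3; order 3: 1; order 4: 1; order 5: 1; order 6: 3; order 10: 3; order 12: 1; order 15: 1; order 20: 1; order 30: 3; order 60: 1.
Total: 1 + 3 + 1 + 1 + 1 + 3 + 3 + 1 + 1 + 1 + 3 + 1 = 20.

20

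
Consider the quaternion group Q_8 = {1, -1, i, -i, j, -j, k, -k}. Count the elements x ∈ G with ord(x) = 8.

0

No element of G has order 8 (even though 8 | 8).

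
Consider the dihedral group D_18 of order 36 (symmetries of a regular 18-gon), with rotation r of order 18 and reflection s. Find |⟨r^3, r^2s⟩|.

|⟨r^3⟩| = 6 and |⟨r^2s⟩| = 2, so |H| is a multiple of lcm(6, 2) = 6 and divides |G| = 36.
Closing under the operation: H = {e, r^3, r^6, r^9, r^12, r^15, r^2s, r^5s, r^8s, r^11s, r^14s, r^17s}, so |H| = 12.

12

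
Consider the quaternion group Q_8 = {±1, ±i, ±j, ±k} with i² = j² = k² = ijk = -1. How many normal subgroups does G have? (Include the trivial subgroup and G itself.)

6

G has 6 subgroups. Checking conjugation-invariance by order — order 1: 1/1 normal; order 2: 1/1 normal; order 4: 3/3 normal; order 8: 1/1 normal.
Total normal subgroups: 6.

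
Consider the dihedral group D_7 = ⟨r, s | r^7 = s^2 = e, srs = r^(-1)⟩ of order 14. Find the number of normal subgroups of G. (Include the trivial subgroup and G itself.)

3

G has 10 subgroups. Checking conjugation-invariance by order — order 1: 1/1 normal; order 2: 0/7 normal; order 7: 1/1 normal; order 14: 1/1 normal.
Total normal subgroups: 3.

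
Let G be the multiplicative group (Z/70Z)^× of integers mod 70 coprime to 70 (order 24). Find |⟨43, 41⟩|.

|⟨43⟩| = 4 and |⟨41⟩| = 2, so |H| is a multiple of lcm(4, 2) = 4 and divides |G| = 24.
Closing under the operation: H = {1, 13, 27, 29, 41, 43, 57, 69}, so |H| = 8.

8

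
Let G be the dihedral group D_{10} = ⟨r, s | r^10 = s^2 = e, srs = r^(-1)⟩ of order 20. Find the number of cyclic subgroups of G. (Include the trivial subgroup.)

A cyclic subgroup of order d is generated by each of its φ(d) elements of order d, so the cyclic subgroups of order d number (#elements of order d)/φ(d).
Cyclic subgroups by order — order 1: 1; order 2: 11; order 5: 1; order 10: 1.
Total: 14.

14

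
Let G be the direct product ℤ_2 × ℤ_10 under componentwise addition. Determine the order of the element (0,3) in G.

10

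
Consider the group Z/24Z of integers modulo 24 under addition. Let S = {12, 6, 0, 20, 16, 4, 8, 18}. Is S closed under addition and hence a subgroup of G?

No

Closure fails: 4 + 6 = 10 ∉ S. So S is not a subgroup.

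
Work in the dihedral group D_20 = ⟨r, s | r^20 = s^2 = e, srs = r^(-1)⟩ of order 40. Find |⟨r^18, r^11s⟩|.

20

|⟨r^18⟩| = 10 and |⟨r^11s⟩| = 2, so |H| is a multiple of lcm(10, 2) = 10 and divides |G| = 40.
Closing under the operation: H = {e, r^2, r^4, r^6, r^8, r^10, r^12, r^14, r^16, r^18, rs, r^3s, r^5s, r^7s, r^9s, r^11s, r^13s, r^15s, r^17s, r^19s}, so |H| = 20.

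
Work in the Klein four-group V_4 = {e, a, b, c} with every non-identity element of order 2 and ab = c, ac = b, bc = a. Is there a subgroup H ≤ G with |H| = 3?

No

3 does not divide |G| = 4, so by Lagrange no subgroup of order 3 exists.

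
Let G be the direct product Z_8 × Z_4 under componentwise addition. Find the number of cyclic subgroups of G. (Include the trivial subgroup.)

14

Each element a generates a cyclic subgroup ⟨a⟩; distinct elements may generate the same one (a cyclic group of order d has φ(d) generators).
Cyclic subgroups by order — order 1: 1; order 2: 3; order 4: 6; order 8: 4.
Total: 14.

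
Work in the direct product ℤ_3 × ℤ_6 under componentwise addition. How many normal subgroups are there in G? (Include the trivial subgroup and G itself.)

G is abelian, so every subgroup is normal.
G has 12 subgroups in total, hence 12 normal subgroups.

12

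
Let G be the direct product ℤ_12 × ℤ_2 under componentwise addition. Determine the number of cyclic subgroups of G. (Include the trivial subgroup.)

12

A cyclic subgroup of order d is generated by each of its φ(d) elements of order d, so the cyclic subgroups of order d number (#elements of order d)/φ(d).
Cyclic subgroups by order — order 1: 1; order 2: 3; order 3: 1; order 4: 2; order 6: 3; order 12: 2.
Total: 12.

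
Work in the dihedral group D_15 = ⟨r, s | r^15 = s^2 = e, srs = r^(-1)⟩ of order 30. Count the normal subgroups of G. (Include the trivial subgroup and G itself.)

5

G has 28 subgroups. Checking conjugation-invariance by order — order 1: 1/1 normal; order 2: 0/15 normal; order 3: 1/1 normal; order 5: 1/1 normal; order 6: 0/5 normal; order 10: 0/3 normal; order 15: 1/1 normal; order 30: 1/1 normal.
Total normal subgroups: 5.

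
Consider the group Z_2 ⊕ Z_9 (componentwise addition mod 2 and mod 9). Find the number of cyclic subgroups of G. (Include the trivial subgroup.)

A cyclic subgroup of order d is generated by each of its φ(d) elements of order d, so the cyclic subgroups of order d number (#elements of order d)/φ(d).
Cyclic subgroups by order — order 1: 1; order 2: 1; order 3: 1; order 6: 1; order 9: 1; order 18: 1.
Total: 6.

6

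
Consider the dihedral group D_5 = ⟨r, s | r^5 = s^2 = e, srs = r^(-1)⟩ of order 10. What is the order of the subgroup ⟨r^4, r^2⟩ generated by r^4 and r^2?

|⟨r^4⟩| = 5 and |⟨r^2⟩| = 5, so |H| is a multiple of lcm(5, 5) = 5 and divides |G| = 10.
Closing under the operation: H = {e, r, r^2, r^3, r^4}, so |H| = 5.

5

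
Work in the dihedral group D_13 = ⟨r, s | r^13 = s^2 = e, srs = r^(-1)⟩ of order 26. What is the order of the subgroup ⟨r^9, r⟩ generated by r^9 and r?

13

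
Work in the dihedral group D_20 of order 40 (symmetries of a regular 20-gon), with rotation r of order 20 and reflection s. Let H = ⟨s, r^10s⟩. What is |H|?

|⟨s⟩| = 2 and |⟨r^10s⟩| = 2, so |H| is a multiple of lcm(2, 2) = 2 and divides |G| = 40.
Closing under the operation: H = {e, r^10, s, r^10s}, so |H| = 4.

4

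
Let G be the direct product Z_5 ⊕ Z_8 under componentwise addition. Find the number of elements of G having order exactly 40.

16

An element (a,b) has order lcm(ord(a), ord(b)); count pairs with lcm equal to 40.
Enumerating gives 16 such elements.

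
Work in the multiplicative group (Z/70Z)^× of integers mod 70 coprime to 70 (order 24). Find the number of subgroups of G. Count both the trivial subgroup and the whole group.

16

|G| = 24, so by Lagrange every subgroup order divides 24. Divisors: 1, 2, 3, 4, 6, 8, 12, 24.
Subgroups by order — order 1: 1; order 2: 3; order 3: 1; order 4: 3; order 6: 3; order 8: 1; order 12: 3; order 24: 1.
Total: 1 + 3 + 1 + 3 + 3 + 1 + 3 + 1 = 16.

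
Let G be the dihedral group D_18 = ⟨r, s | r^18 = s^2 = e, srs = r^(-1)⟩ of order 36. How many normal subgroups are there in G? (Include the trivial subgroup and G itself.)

9

G has 45 subgroups. Checking conjugation-invariance by order — order 1: 1/1 normal; order 2: 1/19 normal; order 3: 1/1 normal; order 4: 0/9 normal; order 6: 1/7 normal; order 9: 1/1 normal; order 12: 0/3 normal; order 18: 3/3 normal; order 36: 1/1 normal.
Total normal subgroups: 9.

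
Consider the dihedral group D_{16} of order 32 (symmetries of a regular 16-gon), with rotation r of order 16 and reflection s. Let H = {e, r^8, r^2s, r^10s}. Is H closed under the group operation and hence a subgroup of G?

|H| = 4 divides |G| = 32, consistent with Lagrange.
H contains the identity, every element's inverse is in H, and H is closed under ·: it is a subgroup.

Yes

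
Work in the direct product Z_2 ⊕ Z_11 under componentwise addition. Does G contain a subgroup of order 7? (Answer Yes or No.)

7 does not divide |G| = 22, so by Lagrange no subgroup of order 7 exists.

No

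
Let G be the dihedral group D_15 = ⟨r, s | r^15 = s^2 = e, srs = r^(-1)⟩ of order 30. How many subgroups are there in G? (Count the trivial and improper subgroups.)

|G| = 30, so by Lagrange every subgroup order divides 30. Divisors: 1, 2, 3, 5, 6, 10, 15, 30.
Subgroups by order — order 1: 1; order 2: 15; order 3: 1; order 5: 1; order 6: 5; order 10: 3; order 15: 1; order 30: 1.
Total: 1 + 15 + 1 + 1 + 5 + 3 + 1 + 1 = 28.

28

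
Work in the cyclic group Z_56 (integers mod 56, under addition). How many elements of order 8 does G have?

In a cyclic group of order 56, the number of elements of order d (for d | 56) is φ(d).
φ(8) = 4.

4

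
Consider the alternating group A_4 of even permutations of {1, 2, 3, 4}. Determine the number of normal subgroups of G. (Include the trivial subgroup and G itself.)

G has 10 subgroups. Checking conjugation-invariance by order — order 1: 1/1 normal; order 2: 0/3 normal; order 3: 0/4 normal; order 4: 1/1 normal; order 12: 1/1 normal.
Total normal subgroups: 3.

3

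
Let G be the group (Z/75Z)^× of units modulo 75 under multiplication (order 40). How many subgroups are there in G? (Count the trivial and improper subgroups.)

|G| = 40, so by Lagrange every subgroup order divides 40. Divisors: 1, 2, 4, 5, 8, 10, 20, 40.
Subgroups by order — order 1: 1; order 2: 3; order 4: 3; order 5: 1; order 8: 1; order 10: 3; order 20: 3; order 40: 1.
Total: 1 + 3 + 3 + 1 + 1 + 3 + 3 + 1 = 16.

16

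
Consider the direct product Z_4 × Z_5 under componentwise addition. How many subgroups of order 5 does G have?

|G| = 20 and 5 | 20, so subgroups of order 5 are possible by Lagrange.
The subgroups of order 5 are: {(0,0), (0,1), (0,2), (0,3), (0,4)}.
So G has 1 subgroup of order 5.

1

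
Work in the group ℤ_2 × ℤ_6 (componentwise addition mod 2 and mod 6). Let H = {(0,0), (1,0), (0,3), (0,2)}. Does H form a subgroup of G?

No

(0,2) ∈ H but its inverse (0,4) ∉ H, so H is not a subgroup.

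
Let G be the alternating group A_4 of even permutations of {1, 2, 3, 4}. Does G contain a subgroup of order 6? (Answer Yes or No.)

No

6 | 12, so Lagrange does not rule it out; but checking all subgroups of G, none has order 6.
(A_4 is the standard example that the converse of Lagrange fails.)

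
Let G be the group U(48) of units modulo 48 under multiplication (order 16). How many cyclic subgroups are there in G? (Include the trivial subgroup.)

12

Each element a generates a cyclic subgroup ⟨a⟩; distinct elements may generate the same one (a cyclic group of order d has φ(d) generators).
Cyclic subgroups by order — order 1: 1; order 2: 7; order 4: 4.
Total: 12.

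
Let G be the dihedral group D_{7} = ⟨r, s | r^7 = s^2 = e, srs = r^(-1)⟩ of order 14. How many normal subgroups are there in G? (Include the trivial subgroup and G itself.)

3

G has 10 subgroups. Checking conjugation-invariance by order — order 1: 1/1 normal; order 2: 0/7 normal; order 7: 1/1 normal; order 14: 1/1 normal.
Total normal subgroups: 3.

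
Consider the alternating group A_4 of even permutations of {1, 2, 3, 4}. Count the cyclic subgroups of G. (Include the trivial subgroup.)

Group the elements of G by the cyclic subgroup they generate; each cyclic subgroup of order d accounts for φ(d) elements.
Cyclic subgroups by order — order 1: 1; order 2: 3; order 3: 4.
Total: 8.

8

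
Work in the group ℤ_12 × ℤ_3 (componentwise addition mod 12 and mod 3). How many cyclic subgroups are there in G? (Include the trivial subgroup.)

15

A cyclic subgroup of order d is generated by each of its φ(d) elements of order d, so the cyclic subgroups of order d number (#elements of order d)/φ(d).
Cyclic subgroups by order — order 1: 1; order 2: 1; order 3: 4; order 4: 1; order 6: 4; order 12: 4.
Total: 15.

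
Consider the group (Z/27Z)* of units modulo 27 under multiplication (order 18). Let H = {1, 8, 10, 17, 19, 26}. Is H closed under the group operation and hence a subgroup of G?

Yes

|H| = 6 divides |G| = 18, consistent with Lagrange.
H contains the identity, every element's inverse is in H, and H is closed under ·: it is a subgroup.
In fact H = ⟨17⟩.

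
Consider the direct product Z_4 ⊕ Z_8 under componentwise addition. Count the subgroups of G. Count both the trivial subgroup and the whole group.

|G| = 32, so by Lagrange every subgroup order divides 32. Divisors: 1, 2, 4, 8, 16, 32.
Subgroups by order — order 1: 1; order 2: 3; order 4: 7; order 8: 7; order 16: 3; order 32: 1.
Total: 1 + 3 + 7 + 7 + 3 + 1 = 22.

22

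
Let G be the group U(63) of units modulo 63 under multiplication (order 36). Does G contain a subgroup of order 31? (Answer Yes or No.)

No

31 does not divide |G| = 36, so by Lagrange no subgroup of order 31 exists.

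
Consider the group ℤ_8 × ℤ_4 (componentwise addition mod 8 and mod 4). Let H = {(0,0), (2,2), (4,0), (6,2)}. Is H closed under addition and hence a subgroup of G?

Yes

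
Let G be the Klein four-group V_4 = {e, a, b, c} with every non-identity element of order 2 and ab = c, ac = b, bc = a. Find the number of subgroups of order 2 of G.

3

|G| = 4 and 2 | 4, so subgroups of order 2 are possible by Lagrange.
The subgroups of order 2 are: {e, a}; {e, b}; {e, c}.
So G has 3 subgroups of order 2.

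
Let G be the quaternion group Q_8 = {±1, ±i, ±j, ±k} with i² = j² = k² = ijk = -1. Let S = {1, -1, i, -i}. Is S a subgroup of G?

Yes

|S| = 4 divides |G| = 8, consistent with Lagrange.
S contains the identity, every element's inverse is in S, and S is closed under ·: it is a subgroup.
In fact S = ⟨-i⟩.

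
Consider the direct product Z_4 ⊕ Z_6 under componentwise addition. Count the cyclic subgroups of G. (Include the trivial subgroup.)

Group the elements of G by the cyclic subgroup they generate; each cyclic subgroup of order d accounts for φ(d) elements.
Cyclic subgroups by order — order 1: 1; order 2: 3; order 3: 1; order 4: 2; order 6: 3; order 12: 2.
Total: 12.

12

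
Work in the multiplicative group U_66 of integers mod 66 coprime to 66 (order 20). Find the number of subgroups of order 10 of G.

3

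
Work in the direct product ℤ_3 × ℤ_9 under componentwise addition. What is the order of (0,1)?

The order of (0,1) in Z_3 × Z_9 is lcm(ord(0) in Z_3, ord(1) in Z_9).
ord(0) = 1 and ord(1) = 9, so |⟨(0,1)⟩| = lcm(1, 9) = 9.

9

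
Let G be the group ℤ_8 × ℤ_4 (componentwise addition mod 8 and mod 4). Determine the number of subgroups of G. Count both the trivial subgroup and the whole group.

22

|G| = 32, so by Lagrange every subgroup order divides 32. Divisors: 1, 2, 4, 8, 16, 32.
Subgroups by order — order 1: 1; order 2: 3; order 4: 7; order 8: 7; order 16: 3; order 32: 1.
Total: 1 + 3 + 7 + 7 + 3 + 1 = 22.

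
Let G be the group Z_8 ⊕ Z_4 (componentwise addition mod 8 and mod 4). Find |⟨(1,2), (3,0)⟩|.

16

|⟨(1,2)⟩| = 8 and |⟨(3,0)⟩| = 8, so |H| is a multiple of lcm(8, 8) = 8 and divides |G| = 32.
Closing under the operation: H = {(0,0), (0,2), (1,0), (1,2), (2,0), (2,2), (3,0), (3,2), (4,0), (4,2), (5,0), (5,2), (6,0), (6,2), (7,0), (7,2)}, so |H| = 16.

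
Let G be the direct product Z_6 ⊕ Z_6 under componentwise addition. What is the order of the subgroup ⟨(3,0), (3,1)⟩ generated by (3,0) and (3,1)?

12

|⟨(3,0)⟩| = 2 and |⟨(3,1)⟩| = 6, so |H| is a multiple of lcm(2, 6) = 6 and divides |G| = 36.
Closing under the operation: H = {(0,0), (0,1), (0,2), (0,3), (0,4), (0,5), (3,0), (3,1), (3,2), (3,3), (3,4), (3,5)}, so |H| = 12.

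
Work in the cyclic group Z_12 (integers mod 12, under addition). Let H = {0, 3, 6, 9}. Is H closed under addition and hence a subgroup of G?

Yes

|H| = 4 divides |G| = 12, consistent with Lagrange.
H contains the identity, every element's inverse is in H, and H is closed under +: it is a subgroup.
In fact H = ⟨9⟩.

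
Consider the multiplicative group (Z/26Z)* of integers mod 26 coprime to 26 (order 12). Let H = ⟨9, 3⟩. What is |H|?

3

|⟨9⟩| = 3 and |⟨3⟩| = 3, so |H| is a multiple of lcm(3, 3) = 3 and divides |G| = 12.
Closing under the operation: H = {1, 3, 9}, so |H| = 3.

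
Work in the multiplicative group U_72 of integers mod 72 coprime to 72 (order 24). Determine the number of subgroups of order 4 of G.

7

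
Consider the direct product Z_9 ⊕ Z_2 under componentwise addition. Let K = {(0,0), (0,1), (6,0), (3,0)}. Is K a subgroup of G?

No

|K| = 4 does not divide |G| = 18, so by Lagrange K is not a subgroup.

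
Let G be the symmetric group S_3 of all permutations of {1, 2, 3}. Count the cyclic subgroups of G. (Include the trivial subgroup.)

Each element a generates a cyclic subgroup ⟨a⟩; distinct elements may generate the same one (a cyclic group of order d has φ(d) generators).
Cyclic subgroups by order — order 1: 1; order 2: 3; order 3: 1.
Total: 5.

5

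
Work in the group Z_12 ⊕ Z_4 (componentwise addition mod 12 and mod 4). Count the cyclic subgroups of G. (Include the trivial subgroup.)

Each element a generates a cyclic subgroup ⟨a⟩; distinct elements may generate the same one (a cyclic group of order d has φ(d) generators).
Cyclic subgroups by order — order 1: 1; order 2: 3; order 3: 1; order 4: 6; order 6: 3; order 12: 6.
Total: 20.

20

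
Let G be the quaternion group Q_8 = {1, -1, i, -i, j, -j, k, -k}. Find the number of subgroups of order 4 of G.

|G| = 8 and 4 | 8, so subgroups of order 4 are possible by Lagrange.
The subgroups of order 4 are: {1, -1, i, -i}; {1, -1, j, -j}; {1, -1, k, -k}.
So G has 3 subgroups of order 4.

3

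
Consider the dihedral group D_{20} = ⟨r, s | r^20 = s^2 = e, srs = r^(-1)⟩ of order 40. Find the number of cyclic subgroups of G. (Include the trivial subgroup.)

26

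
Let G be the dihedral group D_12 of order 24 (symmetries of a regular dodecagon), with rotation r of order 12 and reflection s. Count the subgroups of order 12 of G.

3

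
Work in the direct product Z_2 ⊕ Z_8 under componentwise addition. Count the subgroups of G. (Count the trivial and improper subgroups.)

11

|G| = 16, so by Lagrange every subgroup order divides 16. Divisors: 1, 2, 4, 8, 16.
Subgroups by order — order 1: 1; order 2: 3; order 4: 3; order 8: 3; order 16: 1.
Total: 1 + 3 + 3 + 3 + 1 = 11.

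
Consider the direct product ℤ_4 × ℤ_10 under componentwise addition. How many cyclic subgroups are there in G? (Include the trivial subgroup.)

Group the elements of G by the cyclic subgroup they generate; each cyclic subgroup of order d accounts for φ(d) elements.
Cyclic subgroups by order — order 1: 1; order 2: 3; order 4: 2; order 5: 1; order 10: 3; order 20: 2.
Total: 12.

12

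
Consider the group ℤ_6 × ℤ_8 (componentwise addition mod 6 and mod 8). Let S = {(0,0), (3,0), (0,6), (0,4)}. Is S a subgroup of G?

(0,6) ∈ S but its inverse (0,2) ∉ S, so S is not a subgroup.

No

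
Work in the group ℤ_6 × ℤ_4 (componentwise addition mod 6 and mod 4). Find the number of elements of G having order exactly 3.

2

An element (a,b) has order lcm(ord(a), ord(b)); count pairs with lcm equal to 3.
Enumerating gives 2 such elements.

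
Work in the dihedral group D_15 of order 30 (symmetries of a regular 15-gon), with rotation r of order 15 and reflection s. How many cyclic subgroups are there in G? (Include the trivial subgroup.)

19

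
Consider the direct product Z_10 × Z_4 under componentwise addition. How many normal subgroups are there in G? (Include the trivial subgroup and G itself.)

16

G is abelian, so every subgroup is normal.
G has 16 subgroups in total, hence 16 normal subgroups.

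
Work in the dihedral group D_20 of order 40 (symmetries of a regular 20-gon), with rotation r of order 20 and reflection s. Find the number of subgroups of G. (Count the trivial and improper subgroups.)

|G| = 40, so by Lagrange every subgroup order divides 40. Divisors: 1, 2, 4, 5, 8, 10, 20, 40.
Subgroups by order — order 1: 1; order 2: 21; order 4: 11; order 5: 1; order 8: 5; order 10: 5; order 20: 3; order 40: 1.
Total: 1 + 21 + 11 + 1 + 5 + 5 + 3 + 1 = 48.

48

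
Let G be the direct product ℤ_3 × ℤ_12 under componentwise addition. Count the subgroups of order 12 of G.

4

|G| = 36 and 12 | 36, so subgroups of order 12 are possible by Lagrange.
The subgroups of order 12 are: {(0,0), (0,1), (0,2), (0,3), (0,4), (0,5), (0,6), (0,7), (0,8), (0,9), (0,10), (0,11)}; {(0,0), (0,3), (0,6), (0,9), (1,0), (1,3), (1,6), (1,9), (2,0), (2,3), (2,6), (2,9)}; {(0,0), (0,3), (0,6), (0,9), (1,1), (1,4), (1,7), (1,10), (2,2), (2,5), (2,8), (2,11)}; {(0,0), (0,3), (0,6), (0,9), (1,2), (1,5), (1,8), (1,11), (2,1), (2,4), (2,7), (2,10)}.
So G has 4 subgroups of order 12.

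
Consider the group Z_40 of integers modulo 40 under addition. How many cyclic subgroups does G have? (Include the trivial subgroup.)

8

Group the elements of G by the cyclic subgroup they generate; each cyclic subgroup of order d accounts for φ(d) elements.
Cyclic subgroups by order — order 1: 1; order 2: 1; order 4: 1; order 5: 1; order 8: 1; order 10: 1; order 20: 1; order 40: 1.
Total: 8.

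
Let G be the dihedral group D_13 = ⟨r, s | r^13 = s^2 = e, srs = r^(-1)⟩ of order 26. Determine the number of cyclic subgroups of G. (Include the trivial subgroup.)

15

Each element a generates a cyclic subgroup ⟨a⟩; distinct elements may generate the same one (a cyclic group of order d has φ(d) generators).
Cyclic subgroups by order — order 1: 1; order 2: 13; order 13: 1.
Total: 15.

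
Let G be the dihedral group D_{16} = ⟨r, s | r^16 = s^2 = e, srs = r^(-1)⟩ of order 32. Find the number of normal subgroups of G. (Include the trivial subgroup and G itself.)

G has 36 subgroups. Checking conjugation-invariance by order — order 1: 1/1 normal; order 2: 1/17 normal; order 4: 1/9 normal; order 8: 1/5 normal; order 16: 3/3 normal; order 32: 1/1 normal.
Total normal subgroups: 8.

8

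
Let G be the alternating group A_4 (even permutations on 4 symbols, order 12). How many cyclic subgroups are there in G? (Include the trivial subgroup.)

8

Each element a generates a cyclic subgroup ⟨a⟩; distinct elements may generate the same one (a cyclic group of order d has φ(d) generators).
Cyclic subgroups by order — order 1: 1; order 2: 3; order 3: 4.
Total: 8.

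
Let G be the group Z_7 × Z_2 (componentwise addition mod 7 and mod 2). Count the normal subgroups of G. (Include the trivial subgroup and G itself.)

4

G is abelian, so every subgroup is normal.
G has 4 subgroups in total, hence 4 normal subgroups.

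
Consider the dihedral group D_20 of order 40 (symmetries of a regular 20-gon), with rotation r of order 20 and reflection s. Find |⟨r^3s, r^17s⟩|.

|⟨r^3s⟩| = 2 and |⟨r^17s⟩| = 2, so |H| is a multiple of lcm(2, 2) = 2 and divides |G| = 40.
Closing under the operation: H = {e, r^2, r^4, r^6, r^8, r^10, r^12, r^14, r^16, r^18, rs, r^3s, r^5s, r^7s, r^9s, r^11s, r^13s, r^15s, r^17s, r^19s}, so |H| = 20.

20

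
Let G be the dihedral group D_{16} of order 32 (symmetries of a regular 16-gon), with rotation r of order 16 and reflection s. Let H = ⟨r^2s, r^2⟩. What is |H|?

|⟨r^2s⟩| = 2 and |⟨r^2⟩| = 8, so |H| is a multiple of lcm(2, 8) = 8 and divides |G| = 32.
Closing under the operation: H = {e, r^2, r^4, r^6, r^8, r^10, r^12, r^14, s, r^2s, r^4s, r^6s, r^8s, r^10s, r^12s, r^14s}, so |H| = 16.

16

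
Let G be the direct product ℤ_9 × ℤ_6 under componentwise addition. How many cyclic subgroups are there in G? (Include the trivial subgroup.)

16

Group the elements of G by the cyclic subgroup they generate; each cyclic subgroup of order d accounts for φ(d) elements.
Cyclic subgroups by order — order 1: 1; order 2: 1; order 3: 4; order 6: 4; order 9: 3; order 18: 3.
Total: 16.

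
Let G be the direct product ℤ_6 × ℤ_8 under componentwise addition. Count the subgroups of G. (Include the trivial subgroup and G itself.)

22

|G| = 48, so by Lagrange every subgroup order divides 48. Divisors: 1, 2, 3, 4, 6, 8, 12, 16, 24, 48.
Subgroups by order — order 1: 1; order 2: 3; order 3: 1; order 4: 3; order 6: 3; order 8: 3; order 12: 3; order 16: 1; order 24: 3; order 48: 1.
Total: 1 + 3 + 1 + 3 + 3 + 3 + 3 + 1 + 3 + 1 = 22.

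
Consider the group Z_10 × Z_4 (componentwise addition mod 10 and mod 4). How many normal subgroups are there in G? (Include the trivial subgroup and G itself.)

G is abelian, so every subgroup is normal.
G has 16 subgroups in total, hence 16 normal subgroups.

16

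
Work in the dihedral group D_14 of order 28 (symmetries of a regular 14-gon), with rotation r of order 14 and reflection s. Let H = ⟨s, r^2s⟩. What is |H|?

14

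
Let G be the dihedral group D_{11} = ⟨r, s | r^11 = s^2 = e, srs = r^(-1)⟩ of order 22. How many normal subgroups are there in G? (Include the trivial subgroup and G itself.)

3

G has 14 subgroups. Checking conjugation-invariance by order — order 1: 1/1 normal; order 2: 0/11 normal; order 11: 1/1 normal; order 22: 1/1 normal.
Total normal subgroups: 3.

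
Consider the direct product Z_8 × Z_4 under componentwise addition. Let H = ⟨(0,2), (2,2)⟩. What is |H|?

8

|⟨(0,2)⟩| = 2 and |⟨(2,2)⟩| = 4, so |H| is a multiple of lcm(2, 4) = 4 and divides |G| = 32.
Closing under the operation: H = {(0,0), (0,2), (2,0), (2,2), (4,0), (4,2), (6,0), (6,2)}, so |H| = 8.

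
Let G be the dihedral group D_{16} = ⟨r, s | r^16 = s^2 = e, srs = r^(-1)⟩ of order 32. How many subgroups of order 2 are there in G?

|G| = 32 and 2 | 32, so subgroups of order 2 are possible by Lagrange.
The subgroups of order 2 are: {e, r^10s}; {e, r^11s}; {e, r^12s}; {e, r^13s}; … (17 in all).
So G has 17 subgroups of order 2.

17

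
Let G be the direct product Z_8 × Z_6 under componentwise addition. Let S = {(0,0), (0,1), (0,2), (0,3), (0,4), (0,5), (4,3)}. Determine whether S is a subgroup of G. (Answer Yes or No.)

|S| = 7 does not divide |G| = 48, so by Lagrange S is not a subgroup.

No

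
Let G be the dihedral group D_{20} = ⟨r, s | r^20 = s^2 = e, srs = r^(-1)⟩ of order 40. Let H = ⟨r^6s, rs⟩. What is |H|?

|⟨r^6s⟩| = 2 and |⟨rs⟩| = 2, so |H| is a multiple of lcm(2, 2) = 2 and divides |G| = 40.
Closing under the operation: H = {e, r^5, r^10, r^15, rs, r^6s, r^11s, r^16s}, so |H| = 8.

8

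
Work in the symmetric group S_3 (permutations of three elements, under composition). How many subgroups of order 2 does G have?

|G| = 6 and 2 | 6, so subgroups of order 2 are possible by Lagrange.
The subgroups of order 2 are: {e, (1 2)}; {e, (1 3)}; {e, (2 3)}.
So G has 3 subgroups of order 2.

3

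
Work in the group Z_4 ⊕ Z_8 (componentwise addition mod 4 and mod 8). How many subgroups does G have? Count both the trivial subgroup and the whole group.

22

|G| = 32, so by Lagrange every subgroup order divides 32. Divisors: 1, 2, 4, 8, 16, 32.
Subgroups by order — order 1: 1; order 2: 3; order 4: 7; order 8: 7; order 16: 3; order 32: 1.
Total: 1 + 3 + 7 + 7 + 3 + 1 = 22.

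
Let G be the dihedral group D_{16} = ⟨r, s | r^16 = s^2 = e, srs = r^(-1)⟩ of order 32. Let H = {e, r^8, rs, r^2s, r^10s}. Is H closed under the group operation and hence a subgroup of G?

No

|H| = 5 does not divide |G| = 32, so by Lagrange H is not a subgroup.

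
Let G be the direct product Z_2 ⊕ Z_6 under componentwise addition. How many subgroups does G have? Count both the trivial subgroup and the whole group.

10

|G| = 12, so by Lagrange every subgroup order divides 12. Divisors: 1, 2, 3, 4, 6, 12.
Subgroups by order — order 1: 1; order 2: 3; order 3: 1; order 4: 1; order 6: 3; order 12: 1.
Total: 1 + 3 + 1 + 1 + 3 + 1 = 10.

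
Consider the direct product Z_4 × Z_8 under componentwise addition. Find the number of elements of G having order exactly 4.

12

An element (a,b) has order lcm(ord(a), ord(b)); count pairs with lcm equal to 4.
Enumerating gives 12 such elements.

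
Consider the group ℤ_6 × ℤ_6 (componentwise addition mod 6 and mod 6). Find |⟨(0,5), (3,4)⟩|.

12

|⟨(0,5)⟩| = 6 and |⟨(3,4)⟩| = 6, so |H| is a multiple of lcm(6, 6) = 6 and divides |G| = 36.
Closing under the operation: H = {(0,0), (0,1), (0,2), (0,3), (0,4), (0,5), (3,0), (3,1), (3,2), (3,3), (3,4), (3,5)}, so |H| = 12.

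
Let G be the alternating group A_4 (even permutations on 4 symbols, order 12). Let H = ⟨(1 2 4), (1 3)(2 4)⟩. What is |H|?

|⟨(1 2 4)⟩| = 3 and |⟨(1 3)(2 4)⟩| = 2, so |H| is a multiple of lcm(3, 2) = 6 and divides |G| = 12.
Closing {(1 2 4), (1 3)(2 4)} under the group operation gives all of G, so |H| = 12.

12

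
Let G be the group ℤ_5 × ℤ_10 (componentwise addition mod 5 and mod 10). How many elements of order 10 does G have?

An element (a,b) has order lcm(ord(a), ord(b)); count pairs with lcm equal to 10.
Enumerating gives 24 such elements.

24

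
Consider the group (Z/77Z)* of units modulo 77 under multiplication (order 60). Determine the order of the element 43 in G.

2

Compute successive powers of 43 mod 77: 43, 1; 43^2 ≡ 1 (mod 77).
So |⟨43⟩| = 2.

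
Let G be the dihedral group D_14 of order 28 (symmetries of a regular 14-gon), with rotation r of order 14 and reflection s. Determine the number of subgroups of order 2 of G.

|G| = 28 and 2 | 28, so subgroups of order 2 are possible by Lagrange.
The subgroups of order 2 are: {e, r^10s}; {e, r^11s}; {e, r^12s}; {e, r^13s}; … (15 in all).
So G has 15 subgroups of order 2.

15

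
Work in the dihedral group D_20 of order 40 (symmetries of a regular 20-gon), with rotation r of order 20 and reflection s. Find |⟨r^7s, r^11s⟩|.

|⟨r^7s⟩| = 2 and |⟨r^11s⟩| = 2, so |H| is a multiple of lcm(2, 2) = 2 and divides |G| = 40.
Closing under the operation: H = {e, r^4, r^8, r^12, r^16, r^3s, r^7s, r^11s, r^15s, r^19s}, so |H| = 10.

10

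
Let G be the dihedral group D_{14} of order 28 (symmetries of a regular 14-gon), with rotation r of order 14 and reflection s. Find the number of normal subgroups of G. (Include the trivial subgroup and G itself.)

7

G has 28 subgroups. Checking conjugation-invariance by order — order 1: 1/1 normal; order 2: 1/15 normal; order 4: 0/7 normal; order 7: 1/1 normal; order 14: 3/3 normal; order 28: 1/1 normal.
Total normal subgroups: 7.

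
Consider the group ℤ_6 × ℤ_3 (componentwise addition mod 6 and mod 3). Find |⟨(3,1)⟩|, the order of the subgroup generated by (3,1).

6

The order of (3,1) in Z_6 × Z_3 is lcm(ord(3) in Z_6, ord(1) in Z_3).
ord(3) = 2 and ord(1) = 3, so |⟨(3,1)⟩| = lcm(2, 3) = 6.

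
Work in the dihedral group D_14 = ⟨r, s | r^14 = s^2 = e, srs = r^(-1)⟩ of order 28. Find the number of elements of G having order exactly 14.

6

The elements of order 14 are: r, r^3, r^5, r^9, r^11, r^13.
That's 6.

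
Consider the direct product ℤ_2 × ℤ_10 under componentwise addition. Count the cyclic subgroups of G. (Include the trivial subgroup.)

A cyclic subgroup of order d is generated by each of its φ(d) elements of order d, so the cyclic subgroups of order d number (#elements of order d)/φ(d).
Cyclic subgroups by order — order 1: 1; order 2: 3; order 5: 1; order 10: 3.
Total: 8.

8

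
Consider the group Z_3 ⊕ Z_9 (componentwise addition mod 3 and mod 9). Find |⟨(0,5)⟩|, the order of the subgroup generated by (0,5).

The order of (0,5) in Z_3 × Z_9 is lcm(ord(0) in Z_3, ord(5) in Z_9).
ord(0) = 1 and ord(5) = 9, so |⟨(0,5)⟩| = lcm(1, 9) = 9.

9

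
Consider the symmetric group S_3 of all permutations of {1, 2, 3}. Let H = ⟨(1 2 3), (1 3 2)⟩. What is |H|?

|⟨(1 2 3)⟩| = 3 and |⟨(1 3 2)⟩| = 3, so |H| is a multiple of lcm(3, 3) = 3 and divides |G| = 6.
Closing under the operation: H = {e, (1 2 3), (1 3 2)}, so |H| = 3.

3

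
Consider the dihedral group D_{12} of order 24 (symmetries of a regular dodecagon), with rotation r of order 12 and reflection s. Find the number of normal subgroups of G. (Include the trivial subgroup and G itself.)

9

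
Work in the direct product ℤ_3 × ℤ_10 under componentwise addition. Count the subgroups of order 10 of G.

1

|G| = 30 and 10 | 30, so subgroups of order 10 are possible by Lagrange.
The subgroups of order 10 are: {(0,0), (0,1), (0,2), (0,3), (0,4), (0,5), (0,6), (0,7), (0,8), (0,9)}.
So G has 1 subgroup of order 10.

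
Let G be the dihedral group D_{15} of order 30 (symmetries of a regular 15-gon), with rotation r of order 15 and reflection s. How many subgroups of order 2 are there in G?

|G| = 30 and 2 | 30, so subgroups of order 2 are possible by Lagrange.
The subgroups of order 2 are: {e, r^10s}; {e, r^11s}; {e, r^12s}; {e, r^13s}; … (15 in all).
So G has 15 subgroups of order 2.

15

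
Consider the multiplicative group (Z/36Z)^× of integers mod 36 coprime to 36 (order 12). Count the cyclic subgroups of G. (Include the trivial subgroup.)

8

A cyclic subgroup of order d is generated by each of its φ(d) elements of order d, so the cyclic subgroups of order d number (#elements of order d)/φ(d).
Cyclic subgroups by order — order 1: 1; order 2: 3; order 3: 1; order 6: 3.
Total: 8.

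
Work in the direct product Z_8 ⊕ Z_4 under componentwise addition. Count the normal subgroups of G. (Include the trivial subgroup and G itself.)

22

G is abelian, so every subgroup is normal.
G has 22 subgroups in total, hence 22 normal subgroups.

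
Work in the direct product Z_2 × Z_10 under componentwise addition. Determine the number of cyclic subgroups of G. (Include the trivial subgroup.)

8

Group the elements of G by the cyclic subgroup they generate; each cyclic subgroup of order d accounts for φ(d) elements.
Cyclic subgroups by order — order 1: 1; order 2: 3; order 5: 1; order 10: 3.
Total: 8.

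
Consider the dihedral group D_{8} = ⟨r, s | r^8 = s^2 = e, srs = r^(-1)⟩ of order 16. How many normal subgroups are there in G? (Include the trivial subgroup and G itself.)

7

G has 19 subgroups. Checking conjugation-invariance by order — order 1: 1/1 normal; order 2: 1/9 normal; order 4: 1/5 normal; order 8: 3/3 normal; order 16: 1/1 normal.
Total normal subgroups: 7.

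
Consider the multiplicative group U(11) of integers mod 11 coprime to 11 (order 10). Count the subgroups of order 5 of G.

1

|G| = 10 and 5 | 10, so subgroups of order 5 are possible by Lagrange.
The subgroups of order 5 are: {1, 3, 4, 5, 9}.
So G has 1 subgroup of order 5.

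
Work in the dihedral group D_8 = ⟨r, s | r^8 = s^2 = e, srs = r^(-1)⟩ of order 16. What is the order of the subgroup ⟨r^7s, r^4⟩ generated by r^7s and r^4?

|⟨r^7s⟩| = 2 and |⟨r^4⟩| = 2, so |H| is a multiple of lcm(2, 2) = 2 and divides |G| = 16.
Closing under the operation: H = {e, r^4, r^3s, r^7s}, so |H| = 4.

4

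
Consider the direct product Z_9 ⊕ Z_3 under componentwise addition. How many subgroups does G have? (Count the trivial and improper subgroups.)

10

|G| = 27, so by Lagrange every subgroup order divides 27. Divisors: 1, 3, 9, 27.
Subgroups by order — order 1: 1; order 3: 4; order 9: 4; order 27: 1.
Total: 1 + 4 + 4 + 1 = 10.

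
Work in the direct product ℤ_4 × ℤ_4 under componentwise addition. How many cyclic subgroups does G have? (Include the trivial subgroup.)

10

A cyclic subgroup of order d is generated by each of its φ(d) elements of order d, so the cyclic subgroups of order d number (#elements of order d)/φ(d).
Cyclic subgroups by order — order 1: 1; order 2: 3; order 4: 6.
Total: 10.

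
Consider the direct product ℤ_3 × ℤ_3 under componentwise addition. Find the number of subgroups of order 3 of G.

4

|G| = 9 and 3 | 9, so subgroups of order 3 are possible by Lagrange.
The subgroups of order 3 are: {(0,0), (0,1), (0,2)}; {(0,0), (1,0), (2,0)}; {(0,0), (1,1), (2,2)}; {(0,0), (1,2), (2,1)}.
So G has 4 subgroups of order 3.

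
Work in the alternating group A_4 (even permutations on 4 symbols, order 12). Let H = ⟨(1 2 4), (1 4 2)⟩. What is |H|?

|⟨(1 2 4)⟩| = 3 and |⟨(1 4 2)⟩| = 3, so |H| is a multiple of lcm(3, 3) = 3 and divides |G| = 12.
Closing under the operation: H = {e, (1 2 4), (1 4 2)}, so |H| = 3.

3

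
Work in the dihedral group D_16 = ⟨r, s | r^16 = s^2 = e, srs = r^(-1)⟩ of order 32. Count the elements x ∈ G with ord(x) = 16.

The elements of order 16 are: r, r^3, r^5, r^7, r^9, r^11, r^13, r^15.
That's 8.

8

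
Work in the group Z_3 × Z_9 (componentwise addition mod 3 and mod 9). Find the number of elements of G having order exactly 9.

An element (a,b) has order lcm(ord(a), ord(b)); count pairs with lcm equal to 9.
Enumerating gives 18 such elements.

18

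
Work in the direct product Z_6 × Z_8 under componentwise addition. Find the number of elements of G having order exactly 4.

An element (a,b) has order lcm(ord(a), ord(b)); count pairs with lcm equal to 4.
Enumerating gives 4 such elements.

4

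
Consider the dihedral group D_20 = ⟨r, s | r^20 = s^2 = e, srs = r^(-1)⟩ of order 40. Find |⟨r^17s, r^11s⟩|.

20

|⟨r^17s⟩| = 2 and |⟨r^11s⟩| = 2, so |H| is a multiple of lcm(2, 2) = 2 and divides |G| = 40.
Closing under the operation: H = {e, r^2, r^4, r^6, r^8, r^10, r^12, r^14, r^16, r^18, rs, r^3s, r^5s, r^7s, r^9s, r^11s, r^13s, r^15s, r^17s, r^19s}, so |H| = 20.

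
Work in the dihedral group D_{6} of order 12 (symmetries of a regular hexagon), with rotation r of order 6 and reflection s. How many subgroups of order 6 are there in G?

|G| = 12 and 6 | 12, so subgroups of order 6 are possible by Lagrange.
The subgroups of order 6 are: {e, r, r^2, r^3, r^4, r^5}; {e, r^2, r^4, s, r^2s, r^4s}; {e, r^2, r^4, rs, r^3s, r^5s}.
So G has 3 subgroups of order 6.

3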